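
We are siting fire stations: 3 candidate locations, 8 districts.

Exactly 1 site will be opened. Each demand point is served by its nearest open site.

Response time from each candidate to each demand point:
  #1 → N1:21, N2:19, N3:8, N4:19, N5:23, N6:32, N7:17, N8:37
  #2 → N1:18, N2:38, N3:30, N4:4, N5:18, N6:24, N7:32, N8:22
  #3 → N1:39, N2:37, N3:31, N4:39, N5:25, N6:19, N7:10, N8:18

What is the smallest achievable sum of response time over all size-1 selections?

176

Open {#1}.
  N1→#1 21, N2→#1 19, N3→#1 8, N4→#1 19, N5→#1 23, N6→#1 32, N7→#1 17, N8→#1 37  ⇒ total 176.
Compare {#2}: total 186.
Compare {#3}: total 218.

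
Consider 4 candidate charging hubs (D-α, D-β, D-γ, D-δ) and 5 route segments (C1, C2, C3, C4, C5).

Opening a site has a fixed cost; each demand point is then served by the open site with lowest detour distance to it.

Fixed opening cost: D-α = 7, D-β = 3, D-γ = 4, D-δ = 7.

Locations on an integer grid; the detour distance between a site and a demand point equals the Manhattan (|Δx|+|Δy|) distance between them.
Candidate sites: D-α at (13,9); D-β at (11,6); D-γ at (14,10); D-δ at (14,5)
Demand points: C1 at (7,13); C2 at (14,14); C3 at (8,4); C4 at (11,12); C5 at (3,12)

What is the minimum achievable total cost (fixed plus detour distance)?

44

Open {D-β, D-γ}: assign each demand point to its cheapest open site.
  C1→D-γ 10, C2→D-γ 4, C3→D-β 5, C4→D-γ 5, C5→D-γ 13
  detour distance 37, fixed 7 → total 44.
Compare {D-γ}: detour distance 44 + fixed 4 = 48.
Compare {D-α, D-β}: detour distance 39 + fixed 10 = 49.
Compare {D-β}: detour distance 47 + fixed 3 = 50.
All other subsets cost ≥ 48. Minimum total cost: 44.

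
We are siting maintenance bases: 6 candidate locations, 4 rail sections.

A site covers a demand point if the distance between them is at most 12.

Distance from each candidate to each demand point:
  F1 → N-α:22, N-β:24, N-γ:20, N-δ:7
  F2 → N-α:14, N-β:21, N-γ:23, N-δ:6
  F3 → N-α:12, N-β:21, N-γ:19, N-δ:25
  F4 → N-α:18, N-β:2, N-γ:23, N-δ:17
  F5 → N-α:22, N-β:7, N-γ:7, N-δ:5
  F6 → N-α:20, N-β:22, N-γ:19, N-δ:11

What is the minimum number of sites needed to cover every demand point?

2

Coverage sets (demand points within 12 of each site):
  F1: {N-δ}
  F2: {N-δ}
  F3: {N-α}
  F4: {N-β}
  F5: {N-β, N-γ, N-δ}
  F6: {N-δ}
No single site covers all 4 demand points.
But {F3, F5} covers everything, so the minimum is 2.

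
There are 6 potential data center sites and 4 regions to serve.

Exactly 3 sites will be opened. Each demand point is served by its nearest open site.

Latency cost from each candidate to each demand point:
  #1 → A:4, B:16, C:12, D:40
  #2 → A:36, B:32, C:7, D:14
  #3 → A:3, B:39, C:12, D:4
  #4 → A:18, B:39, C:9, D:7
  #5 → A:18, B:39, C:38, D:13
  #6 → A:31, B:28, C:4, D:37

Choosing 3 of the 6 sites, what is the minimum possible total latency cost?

27

Open {#1, #3, #6}.
  A→#3 3, B→#1 16, C→#6 4, D→#3 4  ⇒ total 27.
Compare {#1, #2, #3}: total 30.
Compare {#1, #4, #6}: total 31.
No size-3 selection does better; minimum is 27.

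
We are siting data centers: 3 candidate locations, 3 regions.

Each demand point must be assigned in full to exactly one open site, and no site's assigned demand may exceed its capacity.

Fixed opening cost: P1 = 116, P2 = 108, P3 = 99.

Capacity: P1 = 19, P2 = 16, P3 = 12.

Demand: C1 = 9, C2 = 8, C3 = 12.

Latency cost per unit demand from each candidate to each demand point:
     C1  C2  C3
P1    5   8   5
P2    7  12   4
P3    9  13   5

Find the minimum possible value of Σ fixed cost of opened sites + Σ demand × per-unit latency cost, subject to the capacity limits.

381

Open {P1, P2}; cheapest assignment that respects the capacities:
  P1 (cap 19, load 17): C1, C2 — cost 9×5 + 8×8 = 109
  P2 (cap 16, load 12): C3 — cost 12×4 = 48
  Shipping 157, fixed 224 → total 381.
  Any other capacity-feasible assignment to {P1, P2} ships for at least 157.
Compare {P1, P3}: its best feasible assignment gives total 384.
Compare {P1, P2, P3}: its best feasible assignment gives total 480.
Every other set of open sites that can feasibly serve all demand totals ≥ 384 even under its best assignment. Minimum: 381.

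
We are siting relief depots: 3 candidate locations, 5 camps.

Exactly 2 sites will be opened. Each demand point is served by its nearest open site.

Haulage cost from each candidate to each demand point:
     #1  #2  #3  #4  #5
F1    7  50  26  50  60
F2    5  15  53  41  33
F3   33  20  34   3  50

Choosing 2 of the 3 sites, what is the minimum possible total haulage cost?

Open {F2, F3}.
  #1→F2 5, #2→F2 15, #3→F3 34, #4→F3 3, #5→F2 33  ⇒ total 90.
Compare {F1, F3}: total 106.
Compare {F1, F2}: total 120.

90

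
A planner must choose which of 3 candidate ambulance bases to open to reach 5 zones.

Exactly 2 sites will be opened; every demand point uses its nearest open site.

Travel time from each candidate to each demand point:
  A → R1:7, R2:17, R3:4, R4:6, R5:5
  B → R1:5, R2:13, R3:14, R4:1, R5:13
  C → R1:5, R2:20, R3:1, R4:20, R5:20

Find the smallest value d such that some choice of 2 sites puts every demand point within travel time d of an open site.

Open {A, B}.
  Farthest demand point is R2 at travel time 13 (to B); all others are ≤ 13.
With {B, C} the worst case is 13.
With {A, C} the worst case is 17.
No size-2 selection achieves below 13.

13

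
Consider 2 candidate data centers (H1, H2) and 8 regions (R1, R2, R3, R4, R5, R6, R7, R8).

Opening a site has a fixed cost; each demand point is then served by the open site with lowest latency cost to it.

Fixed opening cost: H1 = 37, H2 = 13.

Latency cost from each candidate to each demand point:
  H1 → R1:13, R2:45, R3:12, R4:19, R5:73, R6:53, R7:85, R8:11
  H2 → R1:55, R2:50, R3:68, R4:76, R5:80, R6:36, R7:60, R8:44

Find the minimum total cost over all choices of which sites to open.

319

Open {H1, H2}: assign each demand point to its cheapest open site.
  R1→H1 13, R2→H1 45, R3→H1 12, R4→H1 19, R5→H1 73, R6→H2 36, R7→H2 60, R8→H1 11
  latency cost 269, fixed 50 → total 319.
Compare {H1}: latency cost 311 + fixed 37 = 348.
Compare {H2}: latency cost 469 + fixed 13 = 482.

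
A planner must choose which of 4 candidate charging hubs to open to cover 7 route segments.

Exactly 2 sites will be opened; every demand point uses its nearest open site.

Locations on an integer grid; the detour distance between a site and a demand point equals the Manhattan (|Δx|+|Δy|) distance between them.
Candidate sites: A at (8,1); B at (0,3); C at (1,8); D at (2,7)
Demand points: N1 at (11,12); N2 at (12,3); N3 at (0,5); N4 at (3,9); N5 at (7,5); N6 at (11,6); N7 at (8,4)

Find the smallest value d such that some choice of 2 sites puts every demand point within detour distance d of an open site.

14

Open {A, B}.
  Farthest demand point is N1 at detour distance 14 (to A); all others are ≤ 14.
With {A, C} the worst case is 14.
With {A, D} the worst case is 14.
No size-2 selection achieves below 14.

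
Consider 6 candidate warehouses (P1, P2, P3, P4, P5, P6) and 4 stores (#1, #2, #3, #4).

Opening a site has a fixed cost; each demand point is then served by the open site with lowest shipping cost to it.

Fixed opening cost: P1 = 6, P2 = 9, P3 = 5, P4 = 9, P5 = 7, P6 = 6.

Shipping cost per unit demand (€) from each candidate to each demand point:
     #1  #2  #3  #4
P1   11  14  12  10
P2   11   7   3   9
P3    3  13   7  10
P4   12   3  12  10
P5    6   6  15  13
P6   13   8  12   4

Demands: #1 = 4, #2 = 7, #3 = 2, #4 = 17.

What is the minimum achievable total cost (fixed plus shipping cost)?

135

Open {P3, P4, P6}: assign each demand point to its cheapest open site.
  #1→P3 4×3=12, #2→P4 7×3=21, #3→P3 2×7=14, #4→P6 17×4=68
  shipping cost 115, fixed 20 → total 135.
Compare {P2, P3, P4, P6}: shipping cost 107 + fixed 29 = 136.
Compare {P1, P3, P4, P6}: shipping cost 115 + fixed 26 = 141.
Compare {P3, P4, P5, P6}: shipping cost 115 + fixed 27 = 142.
All other subsets cost ≥ 136. Minimum total cost: 135.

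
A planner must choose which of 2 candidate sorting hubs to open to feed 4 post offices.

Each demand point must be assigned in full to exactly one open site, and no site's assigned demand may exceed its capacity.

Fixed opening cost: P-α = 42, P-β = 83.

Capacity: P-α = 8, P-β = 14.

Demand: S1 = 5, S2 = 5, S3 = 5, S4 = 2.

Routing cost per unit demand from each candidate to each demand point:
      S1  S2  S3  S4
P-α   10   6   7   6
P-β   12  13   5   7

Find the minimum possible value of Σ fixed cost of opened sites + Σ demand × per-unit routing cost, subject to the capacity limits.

252

Open {P-α, P-β}; cheapest assignment that respects the capacities:
  P-α (cap 8, load 7): S2, S4 — cost 5×6 + 2×6 = 42
  P-β (cap 14, load 10): S1, S3 — cost 5×12 + 5×5 = 85
  Shipping 127, fixed 125 → total 252.
  Any other capacity-feasible assignment to {P-α, P-β} ships for at least 127.
Total demand is 17 and no other set of sites has combined capacity ≥ 17, so {P-α, P-β} is the only feasible choice of open sites. Minimum: 252.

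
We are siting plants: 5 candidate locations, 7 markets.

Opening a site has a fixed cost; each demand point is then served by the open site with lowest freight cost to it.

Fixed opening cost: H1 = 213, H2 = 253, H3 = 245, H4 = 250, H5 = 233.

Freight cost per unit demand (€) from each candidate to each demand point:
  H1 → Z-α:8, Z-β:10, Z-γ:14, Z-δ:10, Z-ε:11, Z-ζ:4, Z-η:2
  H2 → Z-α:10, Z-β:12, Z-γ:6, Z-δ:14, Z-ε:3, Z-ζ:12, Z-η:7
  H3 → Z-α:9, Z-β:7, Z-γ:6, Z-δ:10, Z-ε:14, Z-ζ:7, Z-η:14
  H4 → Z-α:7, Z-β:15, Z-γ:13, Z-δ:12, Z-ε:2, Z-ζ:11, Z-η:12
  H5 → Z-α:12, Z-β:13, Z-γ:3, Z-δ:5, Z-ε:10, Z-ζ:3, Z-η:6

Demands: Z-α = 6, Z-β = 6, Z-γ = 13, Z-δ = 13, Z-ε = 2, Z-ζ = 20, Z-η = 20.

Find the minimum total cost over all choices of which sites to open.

Open {H5}: assign each demand point to its cheapest open site.
  Z-α→H5 6×12=72, Z-β→H5 6×13=78, Z-γ→H5 13×3=39, Z-δ→H5 13×5=65, Z-ε→H5 2×10=20, Z-ζ→H5 20×3=60, Z-η→H5 20×6=120
  freight cost 454, fixed 233 → total 687.
Compare {H1}: freight cost 562 + fixed 213 = 775.
Compare {H1, H5}: freight cost 332 + fixed 446 = 778.
Compare {H3, H5}: freight cost 400 + fixed 478 = 878.
All other subsets cost ≥ 775. Minimum total cost: 687.

687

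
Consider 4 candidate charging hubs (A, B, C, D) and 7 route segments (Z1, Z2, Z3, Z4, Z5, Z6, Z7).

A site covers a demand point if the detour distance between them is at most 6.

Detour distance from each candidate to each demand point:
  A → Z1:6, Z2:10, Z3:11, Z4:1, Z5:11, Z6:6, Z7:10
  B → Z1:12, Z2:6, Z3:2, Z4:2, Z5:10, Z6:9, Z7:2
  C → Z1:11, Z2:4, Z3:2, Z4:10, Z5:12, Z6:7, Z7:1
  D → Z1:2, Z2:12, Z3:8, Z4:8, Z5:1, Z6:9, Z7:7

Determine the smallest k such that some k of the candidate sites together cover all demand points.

3

Coverage sets (demand points within 6 of each site):
  A: {Z1, Z4, Z6}
  B: {Z2, Z3, Z4, Z7}
  C: {Z2, Z3, Z7}
  D: {Z1, Z5}
No 2 sites suffice: every size-2 union leaves at least one demand point uncovered.
But {A, B, D} covers everything, so the minimum is 3.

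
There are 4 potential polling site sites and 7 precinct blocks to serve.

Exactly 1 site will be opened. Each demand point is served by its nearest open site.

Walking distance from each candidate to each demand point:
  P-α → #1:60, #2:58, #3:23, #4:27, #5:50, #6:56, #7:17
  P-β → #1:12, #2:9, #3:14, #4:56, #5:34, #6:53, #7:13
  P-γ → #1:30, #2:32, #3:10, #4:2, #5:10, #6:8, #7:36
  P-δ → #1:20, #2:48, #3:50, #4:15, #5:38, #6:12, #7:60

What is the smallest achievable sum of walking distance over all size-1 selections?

128

Open {P-γ}.
  #1→P-γ 30, #2→P-γ 32, #3→P-γ 10, #4→P-γ 2, #5→P-γ 10, #6→P-γ 8, #7→P-γ 36  ⇒ total 128.
Compare {P-β}: total 191.
Compare {P-δ}: total 243.
No size-1 selection does better; minimum is 128.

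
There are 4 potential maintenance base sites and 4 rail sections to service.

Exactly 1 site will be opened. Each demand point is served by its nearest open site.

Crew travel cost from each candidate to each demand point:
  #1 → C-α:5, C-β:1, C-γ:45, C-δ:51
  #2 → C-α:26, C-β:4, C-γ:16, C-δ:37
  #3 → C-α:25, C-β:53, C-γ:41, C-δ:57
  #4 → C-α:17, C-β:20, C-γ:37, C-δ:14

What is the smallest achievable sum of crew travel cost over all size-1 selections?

Open {#2}.
  C-α→#2 26, C-β→#2 4, C-γ→#2 16, C-δ→#2 37  ⇒ total 83.
Compare {#4}: total 88.
Compare {#1}: total 102.
No size-1 selection does better; minimum is 83.

83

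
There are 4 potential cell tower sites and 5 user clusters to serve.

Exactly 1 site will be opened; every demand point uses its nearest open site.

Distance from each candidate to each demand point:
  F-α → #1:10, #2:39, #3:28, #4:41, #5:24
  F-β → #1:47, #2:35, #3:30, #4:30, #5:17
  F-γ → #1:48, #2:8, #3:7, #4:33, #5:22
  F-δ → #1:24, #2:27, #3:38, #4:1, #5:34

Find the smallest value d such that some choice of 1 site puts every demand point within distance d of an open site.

Open {F-δ}.
  Farthest demand point is #3 at distance 38 (to F-δ); all others are ≤ 38.
With {F-α} the worst case is 41.
With {F-β} the worst case is 47.
No size-1 selection achieves below 38.

38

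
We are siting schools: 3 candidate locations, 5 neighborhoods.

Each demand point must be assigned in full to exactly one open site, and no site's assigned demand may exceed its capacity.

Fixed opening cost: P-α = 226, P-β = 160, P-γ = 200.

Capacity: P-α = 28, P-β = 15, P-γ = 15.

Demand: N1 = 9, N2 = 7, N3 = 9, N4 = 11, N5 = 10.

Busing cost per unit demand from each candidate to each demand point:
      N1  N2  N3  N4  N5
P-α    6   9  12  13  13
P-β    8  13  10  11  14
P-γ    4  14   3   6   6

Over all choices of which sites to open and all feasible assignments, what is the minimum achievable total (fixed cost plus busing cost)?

981

Open {P-α, P-β, P-γ}; cheapest assignment that respects the capacities:
  P-α (cap 28, load 26): N1, N2, N5 — cost 9×6 + 7×9 + 10×13 = 247
  P-β (cap 15, load 11): N4 — cost 11×11 = 121
  P-γ (cap 15, load 9): N3 — cost 9×3 = 27
  Shipping 395, fixed 586 → total 981.
  Any other capacity-feasible assignment to {P-α, P-β, P-γ} ships for at least 395.
Total demand is 46 and no other set of sites has combined capacity ≥ 46, so {P-α, P-β, P-γ} is the only feasible choice of open sites. Minimum: 981.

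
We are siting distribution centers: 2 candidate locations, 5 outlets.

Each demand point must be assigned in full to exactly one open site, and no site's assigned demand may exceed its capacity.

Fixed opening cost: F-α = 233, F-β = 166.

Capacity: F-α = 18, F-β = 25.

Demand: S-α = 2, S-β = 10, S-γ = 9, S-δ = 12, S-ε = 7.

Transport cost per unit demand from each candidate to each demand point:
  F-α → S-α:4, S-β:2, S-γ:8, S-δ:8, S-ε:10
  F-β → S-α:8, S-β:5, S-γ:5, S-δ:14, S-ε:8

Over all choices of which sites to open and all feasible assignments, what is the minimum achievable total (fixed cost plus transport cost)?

718

Open {F-α, F-β}; cheapest assignment that respects the capacities:
  F-α (cap 18, load 17): S-β, S-ε — cost 10×2 + 7×10 = 90
  F-β (cap 25, load 23): S-α, S-γ, S-δ — cost 2×8 + 9×5 + 12×14 = 229
  Shipping 319, fixed 399 → total 718.
  Any other capacity-feasible assignment to {F-α, F-β} ships for at least 319.
Total demand is 40 and no other set of sites has combined capacity ≥ 40, so {F-α, F-β} is the only feasible choice of open sites. Minimum: 718.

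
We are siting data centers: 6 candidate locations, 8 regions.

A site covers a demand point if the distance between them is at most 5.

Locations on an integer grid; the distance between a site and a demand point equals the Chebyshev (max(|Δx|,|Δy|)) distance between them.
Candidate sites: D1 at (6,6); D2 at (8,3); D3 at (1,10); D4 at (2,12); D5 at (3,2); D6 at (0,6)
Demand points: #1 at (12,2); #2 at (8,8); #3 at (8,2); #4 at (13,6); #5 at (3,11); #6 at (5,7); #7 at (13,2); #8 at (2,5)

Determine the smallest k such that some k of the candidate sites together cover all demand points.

2

Coverage sets (demand points within 5 of each site):
  D1: {#2, #3, #5, #6, #8}
  D2: {#1, #2, #3, #4, #6, #7}
  D3: {#5, #6, #8}
  D4: {#5, #6}
  D5: {#3, #6, #8}
  D6: {#5, #6, #8}
No single site covers all 8 demand points.
But {D1, D2} covers everything, so the minimum is 2.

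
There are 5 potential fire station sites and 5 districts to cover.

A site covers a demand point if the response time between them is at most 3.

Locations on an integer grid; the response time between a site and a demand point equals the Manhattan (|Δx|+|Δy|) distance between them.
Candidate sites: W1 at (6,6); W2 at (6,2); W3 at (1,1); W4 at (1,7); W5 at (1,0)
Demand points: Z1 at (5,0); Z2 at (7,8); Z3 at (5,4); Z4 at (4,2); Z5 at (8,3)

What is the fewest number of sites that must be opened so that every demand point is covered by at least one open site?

Coverage sets (demand points within 3 of each site):
  W1: {Z2, Z3}
  W2: {Z1, Z3, Z4, Z5}
  W3: {}
  W4: {}
  W5: {}
No single site covers all 5 demand points.
But {W1, W2} covers everything, so the minimum is 2.

2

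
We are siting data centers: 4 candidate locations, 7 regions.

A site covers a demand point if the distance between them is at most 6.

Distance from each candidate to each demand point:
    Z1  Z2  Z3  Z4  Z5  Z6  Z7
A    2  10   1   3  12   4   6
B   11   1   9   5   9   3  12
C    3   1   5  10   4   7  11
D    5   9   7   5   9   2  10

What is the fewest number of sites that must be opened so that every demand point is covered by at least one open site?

2

Coverage sets (demand points within 6 of each site):
  A: {Z1, Z3, Z4, Z6, Z7}
  B: {Z2, Z4, Z6}
  C: {Z1, Z2, Z3, Z5}
  D: {Z1, Z4, Z6}
No single site covers all 7 demand points.
But {A, C} covers everything, so the minimum is 2.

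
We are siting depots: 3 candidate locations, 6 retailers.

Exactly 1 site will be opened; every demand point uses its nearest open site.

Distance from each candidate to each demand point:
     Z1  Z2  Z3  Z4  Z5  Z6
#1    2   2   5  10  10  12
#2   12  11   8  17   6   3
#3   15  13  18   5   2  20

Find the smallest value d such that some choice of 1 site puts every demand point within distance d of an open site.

Open {#1}.
  Farthest demand point is Z6 at distance 12 (to #1); all others are ≤ 12.
With {#2} the worst case is 17.
With {#3} the worst case is 20.
No size-1 selection achieves below 12.

12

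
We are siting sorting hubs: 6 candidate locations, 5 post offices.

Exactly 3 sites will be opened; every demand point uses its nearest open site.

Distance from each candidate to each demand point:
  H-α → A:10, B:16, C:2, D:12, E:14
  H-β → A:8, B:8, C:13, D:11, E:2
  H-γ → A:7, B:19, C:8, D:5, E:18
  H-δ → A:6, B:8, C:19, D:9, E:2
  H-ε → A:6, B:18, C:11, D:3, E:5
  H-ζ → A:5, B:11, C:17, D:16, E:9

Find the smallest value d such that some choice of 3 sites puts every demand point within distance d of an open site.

8

Open {H-α, H-β, H-γ}.
  Farthest demand point is B at distance 8 (to H-β); all others are ≤ 8.
With {H-α, H-β, H-ε} the worst case is 8.
With {H-α, H-γ, H-δ} the worst case is 8.
No size-3 selection achieves below 8.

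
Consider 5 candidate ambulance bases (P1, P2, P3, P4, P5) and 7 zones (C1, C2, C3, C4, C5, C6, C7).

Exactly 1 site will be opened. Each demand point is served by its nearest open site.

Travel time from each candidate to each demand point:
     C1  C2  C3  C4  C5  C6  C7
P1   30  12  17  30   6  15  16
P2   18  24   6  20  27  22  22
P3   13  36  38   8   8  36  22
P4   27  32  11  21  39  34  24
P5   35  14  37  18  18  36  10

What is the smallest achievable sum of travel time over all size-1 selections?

Open {P1}.
  C1→P1 30, C2→P1 12, C3→P1 17, C4→P1 30, C5→P1 6, C6→P1 15, C7→P1 16  ⇒ total 126.
Compare {P2}: total 139.
Compare {P3}: total 161.
No size-1 selection does better; minimum is 126.

126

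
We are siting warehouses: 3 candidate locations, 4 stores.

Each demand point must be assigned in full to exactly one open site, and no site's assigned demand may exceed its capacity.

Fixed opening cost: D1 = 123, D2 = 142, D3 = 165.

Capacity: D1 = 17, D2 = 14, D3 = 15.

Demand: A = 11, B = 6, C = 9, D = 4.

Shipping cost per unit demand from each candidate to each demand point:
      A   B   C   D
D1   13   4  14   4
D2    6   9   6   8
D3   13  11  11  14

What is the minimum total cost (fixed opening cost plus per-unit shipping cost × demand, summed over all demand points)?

518

Open {D1, D2}; cheapest assignment that respects the capacities:
  D1 (cap 17, load 17): A, B — cost 11×13 + 6×4 = 167
  D2 (cap 14, load 13): C, D — cost 9×6 + 4×8 = 86
  Shipping 253, fixed 265 → total 518.
  Any other capacity-feasible assignment to {D1, D2} ships for at least 253.
Compare {D1, D3}: its best feasible assignment gives total 610.
Compare {D1, D2, D3}: its best feasible assignment gives total 635.
Every other set of open sites that can feasibly serve all demand totals ≥ 610 even under its best assignment. Minimum: 518.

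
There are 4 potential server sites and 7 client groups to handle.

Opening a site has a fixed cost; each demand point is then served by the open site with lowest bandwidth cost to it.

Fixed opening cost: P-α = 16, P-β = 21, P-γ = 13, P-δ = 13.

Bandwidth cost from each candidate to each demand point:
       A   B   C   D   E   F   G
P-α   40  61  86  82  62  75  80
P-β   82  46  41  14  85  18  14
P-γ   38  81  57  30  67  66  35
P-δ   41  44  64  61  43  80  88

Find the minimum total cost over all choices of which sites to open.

Open {P-β, P-δ}: assign each demand point to its cheapest open site.
  A→P-δ 41, B→P-δ 44, C→P-β 41, D→P-β 14, E→P-δ 43, F→P-β 18, G→P-β 14
  bandwidth cost 215, fixed 34 → total 249.
Compare {P-β, P-γ, P-δ}: bandwidth cost 212 + fixed 47 = 259.
Compare {P-α, P-β, P-δ}: bandwidth cost 214 + fixed 50 = 264.
Compare {P-α, P-β}: bandwidth cost 235 + fixed 37 = 272.
All other subsets cost ≥ 259. Minimum total cost: 249.

249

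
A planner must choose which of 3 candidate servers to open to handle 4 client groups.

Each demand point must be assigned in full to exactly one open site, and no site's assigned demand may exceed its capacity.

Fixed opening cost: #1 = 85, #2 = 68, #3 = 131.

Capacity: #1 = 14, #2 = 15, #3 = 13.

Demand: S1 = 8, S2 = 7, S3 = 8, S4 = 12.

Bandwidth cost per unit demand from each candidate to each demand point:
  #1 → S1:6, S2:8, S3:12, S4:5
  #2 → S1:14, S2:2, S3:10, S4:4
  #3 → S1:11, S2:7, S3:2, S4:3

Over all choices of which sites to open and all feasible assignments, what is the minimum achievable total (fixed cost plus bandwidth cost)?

462

Open {#1, #2, #3}; cheapest assignment that respects the capacities:
  #1 (cap 14, load 8): S1 — cost 8×6 = 48
  #2 (cap 15, load 15): S2, S3 — cost 7×2 + 8×10 = 94
  #3 (cap 13, load 12): S4 — cost 12×3 = 36
  Shipping 178, fixed 284 → total 462.
  Any other capacity-feasible assignment to {#1, #2, #3} ships for at least 178.
Total demand is 35 and no other set of sites has combined capacity ≥ 35, so {#1, #2, #3} is the only feasible choice of open sites. Minimum: 462.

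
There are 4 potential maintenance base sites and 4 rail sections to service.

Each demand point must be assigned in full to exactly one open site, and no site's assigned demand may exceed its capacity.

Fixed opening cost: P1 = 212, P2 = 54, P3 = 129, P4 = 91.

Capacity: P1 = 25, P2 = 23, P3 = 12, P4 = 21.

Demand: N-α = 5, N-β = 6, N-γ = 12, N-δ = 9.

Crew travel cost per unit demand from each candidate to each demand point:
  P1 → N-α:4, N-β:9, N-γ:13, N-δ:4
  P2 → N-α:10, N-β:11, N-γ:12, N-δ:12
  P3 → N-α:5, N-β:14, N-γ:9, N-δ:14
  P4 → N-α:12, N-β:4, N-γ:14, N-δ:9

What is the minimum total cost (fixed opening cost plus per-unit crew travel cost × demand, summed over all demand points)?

444

Open {P2, P4}; cheapest assignment that respects the capacities:
  P2 (cap 23, load 17): N-α, N-γ — cost 5×10 + 12×12 = 194
  P4 (cap 21, load 15): N-β, N-δ — cost 6×4 + 9×9 = 105
  Shipping 299, fixed 145 → total 444.
  Any other capacity-feasible assignment to {P2, P4} ships for at least 299.
Compare {P3, P4}: its best feasible assignment gives total 493.
Compare {P2, P3}: its best feasible assignment gives total 515.
Every other set of open sites that can feasibly serve all demand totals ≥ 493 even under its best assignment. Minimum: 444.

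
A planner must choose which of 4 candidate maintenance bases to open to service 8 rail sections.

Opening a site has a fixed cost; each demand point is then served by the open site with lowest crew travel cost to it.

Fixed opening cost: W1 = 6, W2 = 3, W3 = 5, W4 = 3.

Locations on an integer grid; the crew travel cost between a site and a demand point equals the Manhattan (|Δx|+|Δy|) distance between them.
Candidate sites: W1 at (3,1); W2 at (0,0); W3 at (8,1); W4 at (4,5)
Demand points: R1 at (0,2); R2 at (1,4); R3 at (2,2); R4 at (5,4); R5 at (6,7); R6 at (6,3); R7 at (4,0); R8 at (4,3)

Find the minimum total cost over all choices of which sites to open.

Open {W2, W4}: assign each demand point to its cheapest open site.
  R1→W2 2, R2→W4 4, R3→W2 4, R4→W4 2, R5→W4 4, R6→W4 4, R7→W2 4, R8→W4 2
  crew travel cost 26, fixed 6 → total 32.
Compare {W1, W4}: crew travel cost 24 + fixed 9 = 33.
Compare {W1, W2, W4}: crew travel cost 22 + fixed 12 = 34.
Compare {W4}: crew travel cost 33 + fixed 3 = 36.
All other subsets cost ≥ 33. Minimum total cost: 32.

32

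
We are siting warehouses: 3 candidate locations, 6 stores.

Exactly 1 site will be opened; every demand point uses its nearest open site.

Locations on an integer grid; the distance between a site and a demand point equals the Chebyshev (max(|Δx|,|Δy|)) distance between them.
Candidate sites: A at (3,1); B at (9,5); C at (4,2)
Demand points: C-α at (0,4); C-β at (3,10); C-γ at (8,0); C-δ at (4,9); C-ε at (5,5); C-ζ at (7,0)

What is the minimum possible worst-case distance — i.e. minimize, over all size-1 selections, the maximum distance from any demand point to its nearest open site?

8

Open {C}.
  Farthest demand point is C-β at distance 8 (to C); all others are ≤ 8.
With {A} the worst case is 9.
With {B} the worst case is 9.
No size-1 selection achieves below 8.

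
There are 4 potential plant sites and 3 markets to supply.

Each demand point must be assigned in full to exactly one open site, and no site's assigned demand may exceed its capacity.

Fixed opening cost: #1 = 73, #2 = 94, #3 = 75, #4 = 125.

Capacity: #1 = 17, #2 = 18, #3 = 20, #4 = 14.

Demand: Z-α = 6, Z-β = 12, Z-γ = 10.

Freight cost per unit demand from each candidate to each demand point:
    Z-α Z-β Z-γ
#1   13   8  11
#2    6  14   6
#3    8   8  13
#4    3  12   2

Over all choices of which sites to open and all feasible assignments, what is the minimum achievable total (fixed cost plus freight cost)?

359

Open {#1, #2}; cheapest assignment that respects the capacities:
  #1 (cap 17, load 12): Z-β — cost 12×8 = 96
  #2 (cap 18, load 16): Z-α, Z-γ — cost 6×6 + 10×6 = 96
  Shipping 192, fixed 167 → total 359.
  Any other capacity-feasible assignment to {#1, #2} ships for at least 192.
Compare {#2, #3}: its best feasible assignment gives total 361.
Compare {#3, #4}: its best feasible assignment gives total 364.
Every other set of open sites that can feasibly serve all demand totals ≥ 361 even under its best assignment. Minimum: 359.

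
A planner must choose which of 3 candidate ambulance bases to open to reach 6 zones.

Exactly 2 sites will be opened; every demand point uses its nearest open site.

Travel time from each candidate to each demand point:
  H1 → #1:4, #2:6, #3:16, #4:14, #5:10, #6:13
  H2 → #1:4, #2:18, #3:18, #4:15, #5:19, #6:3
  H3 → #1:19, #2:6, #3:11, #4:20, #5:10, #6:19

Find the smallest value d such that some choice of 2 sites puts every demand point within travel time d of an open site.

Open {H1, H3}.
  Farthest demand point is #4 at travel time 14 (to H1); all others are ≤ 14.
With {H2, H3} the worst case is 15.
With {H1, H2} the worst case is 16.
No size-2 selection achieves below 14.

14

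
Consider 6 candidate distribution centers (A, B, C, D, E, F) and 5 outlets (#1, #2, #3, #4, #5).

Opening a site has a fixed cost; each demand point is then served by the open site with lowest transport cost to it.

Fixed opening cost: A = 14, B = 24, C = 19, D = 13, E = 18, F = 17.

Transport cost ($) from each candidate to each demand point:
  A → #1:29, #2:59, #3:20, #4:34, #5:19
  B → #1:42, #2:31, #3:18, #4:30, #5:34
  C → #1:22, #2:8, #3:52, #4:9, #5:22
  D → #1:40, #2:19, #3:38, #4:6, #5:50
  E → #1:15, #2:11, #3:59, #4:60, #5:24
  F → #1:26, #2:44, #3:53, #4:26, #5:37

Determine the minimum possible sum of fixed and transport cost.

111

Open {A, C}: assign each demand point to its cheapest open site.
  #1→C 22, #2→C 8, #3→A 20, #4→C 9, #5→A 19
  transport cost 78, fixed 33 → total 111.
Compare {A, D, E}: transport cost 71 + fixed 45 = 116.
Compare {A, D}: transport cost 93 + fixed 27 = 120.
Compare {A, C, D}: transport cost 75 + fixed 46 = 121.
All other subsets cost ≥ 116. Minimum total cost: 111.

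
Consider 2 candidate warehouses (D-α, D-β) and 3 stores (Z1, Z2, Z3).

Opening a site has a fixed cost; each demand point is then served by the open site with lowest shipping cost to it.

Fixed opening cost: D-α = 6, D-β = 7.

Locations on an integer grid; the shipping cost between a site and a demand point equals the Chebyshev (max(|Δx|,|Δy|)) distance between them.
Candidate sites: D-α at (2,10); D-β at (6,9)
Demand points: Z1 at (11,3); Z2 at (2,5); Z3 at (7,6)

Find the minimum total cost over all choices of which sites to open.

Open {D-β}: assign each demand point to its cheapest open site.
  Z1→D-β 6, Z2→D-β 4, Z3→D-β 3
  shipping cost 13, fixed 7 → total 20.
Compare {D-α}: shipping cost 19 + fixed 6 = 25.
Compare {D-α, D-β}: shipping cost 13 + fixed 13 = 26.

20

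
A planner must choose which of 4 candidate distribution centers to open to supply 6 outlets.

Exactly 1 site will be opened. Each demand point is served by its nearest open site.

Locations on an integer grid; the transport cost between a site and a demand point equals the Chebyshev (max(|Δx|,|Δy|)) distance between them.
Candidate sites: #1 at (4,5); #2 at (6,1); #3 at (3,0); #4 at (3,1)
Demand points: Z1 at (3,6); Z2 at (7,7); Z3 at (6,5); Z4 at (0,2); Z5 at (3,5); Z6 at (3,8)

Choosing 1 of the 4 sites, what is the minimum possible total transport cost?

14

Open {#1}.
  Z1→#1 1, Z2→#1 3, Z3→#1 2, Z4→#1 4, Z5→#1 1, Z6→#1 3  ⇒ total 14.
Compare {#4}: total 29.
Compare {#2}: total 32.
No size-1 selection does better; minimum is 14.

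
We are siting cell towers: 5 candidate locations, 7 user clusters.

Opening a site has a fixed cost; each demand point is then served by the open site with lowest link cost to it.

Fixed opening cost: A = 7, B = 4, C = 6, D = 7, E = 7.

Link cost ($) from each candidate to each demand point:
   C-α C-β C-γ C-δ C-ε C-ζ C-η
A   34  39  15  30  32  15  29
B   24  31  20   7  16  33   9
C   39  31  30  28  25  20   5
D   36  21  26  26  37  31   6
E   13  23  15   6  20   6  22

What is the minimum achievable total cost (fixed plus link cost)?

Open {B, E}: assign each demand point to its cheapest open site.
  C-α→E 13, C-β→E 23, C-γ→E 15, C-δ→E 6, C-ε→B 16, C-ζ→E 6, C-η→B 9
  link cost 88, fixed 11 → total 99.
Compare {C, E}: link cost 88 + fixed 13 = 101.
Compare {D, E}: link cost 87 + fixed 14 = 101.
Compare {B, C, E}: link cost 84 + fixed 17 = 101.
All other subsets cost ≥ 101. Minimum total cost: 99.

99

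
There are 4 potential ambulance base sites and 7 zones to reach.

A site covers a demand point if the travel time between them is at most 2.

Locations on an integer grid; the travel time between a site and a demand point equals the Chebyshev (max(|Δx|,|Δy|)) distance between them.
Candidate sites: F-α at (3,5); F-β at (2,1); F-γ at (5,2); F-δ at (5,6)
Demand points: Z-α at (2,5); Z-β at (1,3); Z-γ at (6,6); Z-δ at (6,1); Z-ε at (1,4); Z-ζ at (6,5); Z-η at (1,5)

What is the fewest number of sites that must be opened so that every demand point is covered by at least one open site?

Coverage sets (demand points within 2 of each site):
  F-α: {Z-α, Z-β, Z-ε, Z-η}
  F-β: {Z-β}
  F-γ: {Z-δ}
  F-δ: {Z-γ, Z-ζ}
No 2 sites suffice: every size-2 union leaves at least one demand point uncovered.
But {F-α, F-γ, F-δ} covers everything, so the minimum is 3.

3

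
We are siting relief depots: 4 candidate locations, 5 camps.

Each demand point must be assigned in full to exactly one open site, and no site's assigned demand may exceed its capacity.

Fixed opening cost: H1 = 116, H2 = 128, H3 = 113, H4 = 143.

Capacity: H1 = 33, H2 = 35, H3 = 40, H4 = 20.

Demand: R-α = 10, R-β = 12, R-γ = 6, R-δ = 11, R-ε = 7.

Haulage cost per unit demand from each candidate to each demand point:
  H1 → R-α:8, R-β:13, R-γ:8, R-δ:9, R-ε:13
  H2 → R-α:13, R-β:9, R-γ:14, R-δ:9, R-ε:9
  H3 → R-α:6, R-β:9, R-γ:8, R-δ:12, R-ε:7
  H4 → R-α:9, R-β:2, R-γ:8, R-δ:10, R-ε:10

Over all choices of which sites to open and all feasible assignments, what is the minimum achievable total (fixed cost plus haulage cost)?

Open {H3, H4}; cheapest assignment that respects the capacities:
  H3 (cap 40, load 34): R-α, R-γ, R-δ, R-ε — cost 10×6 + 6×8 + 11×12 + 7×7 = 289
  H4 (cap 20, load 12): R-β — cost 12×2 = 24
  Shipping 313, fixed 256 → total 569.
  Any other capacity-feasible assignment to {H3, H4} ships for at least 313.
Compare {H1, H4}: its best feasible assignment gives total 580.
Compare {H1, H3}: its best feasible assignment gives total 593.
Every other set of open sites that can feasibly serve all demand totals ≥ 580 even under its best assignment. Minimum: 569.

569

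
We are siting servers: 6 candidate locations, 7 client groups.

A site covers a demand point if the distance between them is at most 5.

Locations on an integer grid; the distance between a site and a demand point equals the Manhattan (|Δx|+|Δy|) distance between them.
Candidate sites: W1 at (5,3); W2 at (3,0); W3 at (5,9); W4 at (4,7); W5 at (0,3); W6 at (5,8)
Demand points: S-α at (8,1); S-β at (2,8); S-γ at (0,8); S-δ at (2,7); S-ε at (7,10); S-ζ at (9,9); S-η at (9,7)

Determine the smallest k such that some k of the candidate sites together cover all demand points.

2

Coverage sets (demand points within 5 of each site):
  W1: {S-α}
  W2: {}
  W3: {S-β, S-δ, S-ε, S-ζ}
  W4: {S-β, S-γ, S-δ, S-η}
  W5: {S-γ}
  W6: {S-β, S-γ, S-δ, S-ε, S-ζ, S-η}
No single site covers all 7 demand points.
But {W1, W6} covers everything, so the minimum is 2.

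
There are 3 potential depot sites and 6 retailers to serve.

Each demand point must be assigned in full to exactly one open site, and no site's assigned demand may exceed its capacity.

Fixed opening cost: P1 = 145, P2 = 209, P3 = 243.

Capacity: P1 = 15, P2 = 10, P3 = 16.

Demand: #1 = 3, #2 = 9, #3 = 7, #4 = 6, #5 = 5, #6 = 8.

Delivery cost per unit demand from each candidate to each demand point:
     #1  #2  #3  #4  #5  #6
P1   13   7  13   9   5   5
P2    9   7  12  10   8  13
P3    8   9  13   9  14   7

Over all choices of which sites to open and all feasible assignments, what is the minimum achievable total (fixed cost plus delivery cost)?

894

Open {P1, P2, P3}; cheapest assignment that respects the capacities:
  P1 (cap 15, load 13): #5, #6 — cost 5×5 + 8×5 = 65
  P2 (cap 10, load 9): #2 — cost 9×7 = 63
  P3 (cap 16, load 16): #1, #3, #4 — cost 3×8 + 7×13 + 6×9 = 169
  Shipping 297, fixed 597 → total 894.
  Any other capacity-feasible assignment to {P1, P2, P3} ships for at least 297.
Total demand is 38 and no other set of sites has combined capacity ≥ 38, so {P1, P2, P3} is the only feasible choice of open sites. Minimum: 894.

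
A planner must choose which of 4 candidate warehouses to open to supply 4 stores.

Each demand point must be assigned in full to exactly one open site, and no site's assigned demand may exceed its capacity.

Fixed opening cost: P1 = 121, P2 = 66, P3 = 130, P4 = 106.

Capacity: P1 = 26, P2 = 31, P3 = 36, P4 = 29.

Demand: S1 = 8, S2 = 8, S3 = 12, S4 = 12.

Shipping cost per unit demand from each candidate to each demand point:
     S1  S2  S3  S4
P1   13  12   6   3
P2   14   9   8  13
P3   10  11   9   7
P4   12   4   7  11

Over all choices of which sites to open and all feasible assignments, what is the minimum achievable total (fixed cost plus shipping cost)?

Open {P1, P4}; cheapest assignment that respects the capacities:
  P1 (cap 26, load 24): S3, S4 — cost 12×6 + 12×3 = 108
  P4 (cap 29, load 16): S1, S2 — cost 8×12 + 8×4 = 128
  Shipping 236, fixed 227 → total 463.
  Any other capacity-feasible assignment to {P1, P4} ships for at least 236.
Compare {P1, P2}: its best feasible assignment gives total 479.
Compare {P3, P4}: its best feasible assignment gives total 516.
Every other set of open sites that can feasibly serve all demand totals ≥ 479 even under its best assignment. Minimum: 463.

463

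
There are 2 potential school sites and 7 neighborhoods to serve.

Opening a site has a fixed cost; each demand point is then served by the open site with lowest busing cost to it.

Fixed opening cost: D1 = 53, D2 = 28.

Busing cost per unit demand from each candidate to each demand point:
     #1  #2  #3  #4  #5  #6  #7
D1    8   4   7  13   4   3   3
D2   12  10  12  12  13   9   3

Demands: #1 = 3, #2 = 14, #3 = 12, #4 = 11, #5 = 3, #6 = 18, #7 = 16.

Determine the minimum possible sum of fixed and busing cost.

474

Open {D1}: assign each demand point to its cheapest open site.
  #1→D1 3×8=24, #2→D1 14×4=56, #3→D1 12×7=84, #4→D1 11×13=143, #5→D1 3×4=12, #6→D1 18×3=54, #7→D1 16×3=48
  busing cost 421, fixed 53 → total 474.
Compare {D1, D2}: busing cost 410 + fixed 81 = 491.
Compare {D2}: busing cost 701 + fixed 28 = 729.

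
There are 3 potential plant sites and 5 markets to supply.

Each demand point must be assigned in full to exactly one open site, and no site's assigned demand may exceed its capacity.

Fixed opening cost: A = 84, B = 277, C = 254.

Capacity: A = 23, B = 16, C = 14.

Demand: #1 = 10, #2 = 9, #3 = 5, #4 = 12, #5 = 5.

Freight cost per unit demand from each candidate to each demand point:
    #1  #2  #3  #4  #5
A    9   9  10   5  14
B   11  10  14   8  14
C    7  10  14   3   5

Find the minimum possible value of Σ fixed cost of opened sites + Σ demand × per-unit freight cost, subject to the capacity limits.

Open {A, B, C}; cheapest assignment that respects the capacities:
  A (cap 23, load 22): #1, #4 — cost 10×9 + 12×5 = 150
  B (cap 16, load 14): #2, #3 — cost 9×10 + 5×14 = 160
  C (cap 14, load 5): #5 — cost 5×5 = 25
  Shipping 335, fixed 615 → total 950.
  Any other capacity-feasible assignment to {A, B, C} ships for at least 335.
Total demand is 41 and no other set of sites has combined capacity ≥ 41, so {A, B, C} is the only feasible choice of open sites. Minimum: 950.

950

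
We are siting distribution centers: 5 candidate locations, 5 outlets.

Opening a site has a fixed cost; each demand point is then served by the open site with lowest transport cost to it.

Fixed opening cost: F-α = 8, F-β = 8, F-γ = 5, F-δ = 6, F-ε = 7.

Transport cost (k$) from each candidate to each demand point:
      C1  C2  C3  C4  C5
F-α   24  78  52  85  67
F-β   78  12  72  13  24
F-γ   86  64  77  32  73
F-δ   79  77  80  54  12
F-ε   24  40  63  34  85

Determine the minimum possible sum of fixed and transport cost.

Open {F-α, F-β, F-δ}: assign each demand point to its cheapest open site.
  C1→F-α 24, C2→F-β 12, C3→F-α 52, C4→F-β 13, C5→F-δ 12
  transport cost 113, fixed 22 → total 135.
Compare {F-α, F-β, F-γ, F-δ}: transport cost 113 + fixed 27 = 140.
Compare {F-α, F-β}: transport cost 125 + fixed 16 = 141.
Compare {F-α, F-β, F-δ, F-ε}: transport cost 113 + fixed 29 = 142.
All other subsets cost ≥ 140. Minimum total cost: 135.

135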